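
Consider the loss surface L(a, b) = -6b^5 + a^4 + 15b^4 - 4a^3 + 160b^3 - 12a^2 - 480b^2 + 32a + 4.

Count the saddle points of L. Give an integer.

6

L separates as a function of a plus a function of b, so ∇L=0 decouples.
∂L/∂a = 4(a - 4)(a - 1)(a + 2) = 0 at a ∈ {-2, 1, 4}; ∂L/∂b = -30b(b - 4)(b - 2)(b + 4) = 0 at b ∈ {-4, 0, 2, 4}.
The Hessian is diagonal: diag(L_aa, L_bb). Second derivatives: L_aa(-2)=72, L_aa(1)=-36, L_aa(4)=72; L_bb(-4)=5760, L_bb(0)=-960, L_bb(2)=720, L_bb(4)=-1920.
Saddle points occur where the two diagonal entries have opposite signs: (-2, 0), (-2, 4), (1, -4), (1, 2), (4, 0), (4, 4). Count: 6.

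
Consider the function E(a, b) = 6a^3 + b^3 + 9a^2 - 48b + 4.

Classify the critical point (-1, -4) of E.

The mixed partial ∂²E/∂a∂b is 0, so the Hessian at any point is diag(E_aa, E_bb) = diag(18(2a + 1), 6b).
At (-1, -4): H = diag(-18, -24).
Both eigenvalues are negative, so H is negative definite: a local maximum.

local maximum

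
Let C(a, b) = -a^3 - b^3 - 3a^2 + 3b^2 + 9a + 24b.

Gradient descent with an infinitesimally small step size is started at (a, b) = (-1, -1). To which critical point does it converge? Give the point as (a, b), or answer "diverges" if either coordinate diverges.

C is separable, so gradient descent decouples: a follows -∂C/∂a, b follows -∂C/∂b.
∂C/∂a = -3(a - 1)(a + 3); at a=-1 this is 12, so a decreases.
∂C/∂b = -3(b - 4)(b + 2); at b=-1 this is 15, so b decreases.
a converges to its nearest critical value -3 (a local min of the a-part); b converges to -2. The iterate converges to (-3, -2).

(-3, -2)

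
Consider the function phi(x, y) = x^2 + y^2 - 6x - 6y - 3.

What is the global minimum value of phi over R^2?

-21

phi(x,y) separates as P(x) + Q(y) − 3, so its minimum is min P + min Q − 3.
P'(x) = 2x - 6 vanishes at x ∈ {3}; Q'(y) = 2y - 6 vanishes at y ∈ {3}.
Local minima of P (where P''>0): P(3)=-9. Local minima of Q: Q(3)=-9.
So the global minimum of phi is P(3) + Q(3) − 3 = -9 − 9 − 3 = -21, attained at (3, 3).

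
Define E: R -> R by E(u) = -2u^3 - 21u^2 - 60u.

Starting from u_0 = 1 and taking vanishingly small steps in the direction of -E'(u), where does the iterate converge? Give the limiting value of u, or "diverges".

E'(u) = -6(u + 2)(u + 5), so E'(1) = -108.
Gradient descent moves in the -E' direction, i.e. u is increasing.
There is no critical point above u=1, and E' keeps the same sign, so the iterate runs off to +∞.

diverges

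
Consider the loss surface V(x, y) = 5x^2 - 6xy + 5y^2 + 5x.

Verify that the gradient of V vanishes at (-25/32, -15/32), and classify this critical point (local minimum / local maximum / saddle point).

local minimum

∇V = (10x - 6y + 5, -6x + 10y); substituting (-25/32, -15/32) gives ∇V = (0, 0), so (-25/32, -15/32) is indeed a critical point.
The Hessian of V is constant: H = [[10, -6], [-6, 10]].
det(H) = 10·10 − (-6)² = 64.
det(H) > 0 and tr(H) = 20 > 0, so H is positive definite and the point is a local minimum.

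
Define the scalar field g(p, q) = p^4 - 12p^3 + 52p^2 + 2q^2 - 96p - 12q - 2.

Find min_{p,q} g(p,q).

g(p,q) separates as A(p) + B(q) − 2, so its minimum is min A + min B − 2.
A'(p) = 4(p - 4)(p - 3)(p - 2) vanishes at p ∈ {2, 3, 4}; B'(q) = 4q - 12 vanishes at q ∈ {3}.
Local minima of A (where A''>0): A(2)=-64, A(4)=-64. Local minima of B: B(3)=-18.
So the global minimum of g is A(2) + B(3) − 2 = -64 − 18 − 2 = -84, attained at (2, 3).

-84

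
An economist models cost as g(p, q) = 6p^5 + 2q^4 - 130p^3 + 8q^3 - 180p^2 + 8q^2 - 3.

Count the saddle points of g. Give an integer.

6

g separates as a function of p plus a function of q, so ∇g=0 decouples.
∂g/∂p = 30p(p - 4)(p + 1)(p + 3) = 0 at p ∈ {-3, -1, 0, 4}; ∂g/∂q = 8q(q + 1)(q + 2) = 0 at q ∈ {-2, -1, 0}.
The Hessian is diagonal: diag(g_pp, g_qq). Second derivatives: g_pp(-3)=-1260, g_pp(-1)=300, g_pp(0)=-360, g_pp(4)=4200; g_qq(-2)=16, g_qq(-1)=-8, g_qq(0)=16.
Saddle points occur where the two diagonal entries have opposite signs: (-3, -2), (-3, 0), (-1, -1), (0, -2), (0, 0), (4, -1). Count: 6.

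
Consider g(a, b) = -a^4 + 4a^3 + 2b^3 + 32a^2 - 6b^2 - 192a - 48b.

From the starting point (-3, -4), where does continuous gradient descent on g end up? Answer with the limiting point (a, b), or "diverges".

diverges

g is separable, so gradient descent decouples: a follows -∂g/∂a, b follows -∂g/∂b.
∂g/∂a = -4(a - 4)(a - 3)(a + 4); at a=-3 this is -168, so a increases.
∂g/∂b = 6(b - 4)(b + 2); at b=-4 this is 96, so b decreases.
The b-coordinate has no critical point in that direction and runs off to infinity.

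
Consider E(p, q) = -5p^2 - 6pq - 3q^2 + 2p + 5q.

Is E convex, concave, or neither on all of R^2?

concave

E is quadratic, so its Hessian is the constant matrix H = [[-10, -6], [-6, -6]].
det(H) = 24, tr(H) = -16.
det(H) > 0 and tr(H) < 0, so H is negative definite everywhere: concave.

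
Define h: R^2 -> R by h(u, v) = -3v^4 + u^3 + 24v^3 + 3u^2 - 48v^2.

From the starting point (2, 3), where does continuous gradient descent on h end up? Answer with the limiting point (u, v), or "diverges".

h is separable, so gradient descent decouples: u follows -∂h/∂u, v follows -∂h/∂v.
∂h/∂u = 3u(u + 2); at u=2 this is 24, so u decreases.
∂h/∂v = -12v(v - 4)(v - 2); at v=3 this is 36, so v decreases.
u converges to its nearest critical value 0 (a local min of the u-part); v converges to 2. The iterate converges to (0, 2).

(0, 2)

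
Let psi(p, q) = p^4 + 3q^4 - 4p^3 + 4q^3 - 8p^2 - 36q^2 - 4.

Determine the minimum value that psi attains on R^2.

-321

psi(p,q) separates as A(p) + B(q) − 4, so its minimum is min A + min B − 4.
A'(p) = 4p(p - 4)(p + 1) vanishes at p ∈ {-1, 0, 4}; B'(q) = 12q(q - 2)(q + 3) vanishes at q ∈ {-3, 0, 2}.
Local minima of A (where A''>0): A(-1)=-3, A(4)=-128. Local minima of B: B(-3)=-189, B(2)=-64.
So the global minimum of psi is A(4) + B(-3) − 4 = -128 − 189 − 4 = -321, attained at (4, -3).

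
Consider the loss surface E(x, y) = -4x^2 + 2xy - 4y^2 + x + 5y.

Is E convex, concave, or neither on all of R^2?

E is quadratic, so its Hessian is the constant matrix H = [[-8, 2], [2, -8]].
det(H) = 60, tr(H) = -16.
det(H) > 0 and tr(H) < 0, so H is negative definite everywhere: concave.

concave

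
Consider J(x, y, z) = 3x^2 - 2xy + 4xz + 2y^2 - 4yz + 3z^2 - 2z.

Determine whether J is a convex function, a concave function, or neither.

J is quadratic, so its Hessian is the constant matrix H = [[6, -2, 4], [-2, 4, -4], [4, -4, 6]].
Leading principal minors: 6, 20, 24.
All positive ⇒ H ≻ 0 ⇒ convex.

convex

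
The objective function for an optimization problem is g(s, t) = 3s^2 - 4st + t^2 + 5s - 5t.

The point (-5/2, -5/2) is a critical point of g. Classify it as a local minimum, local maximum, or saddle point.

saddle point

The Hessian of g is constant: H = [[6, -4], [-4, 2]].
det(H) = 6·2 − (-4)² = -4.
Since det(H) < 0, H is indefinite and the critical point is a saddle point.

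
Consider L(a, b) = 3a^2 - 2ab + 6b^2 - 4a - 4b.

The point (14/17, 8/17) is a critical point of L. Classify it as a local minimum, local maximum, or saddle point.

local minimum

The Hessian of L is constant: H = [[6, -2], [-2, 12]].
det(H) = 6·12 − (-2)² = 68.
det(H) > 0 and tr(H) = 18 > 0, so H is positive definite and the point is a local minimum.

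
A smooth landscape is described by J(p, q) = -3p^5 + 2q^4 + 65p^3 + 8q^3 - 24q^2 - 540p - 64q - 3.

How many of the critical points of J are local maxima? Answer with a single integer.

2

J separates as a function of p plus a function of q, so ∇J=0 decouples.
∂J/∂p = -15(p - 3)(p - 2)(p + 2)(p + 3) = 0 at p ∈ {-3, -2, 2, 3}; ∂J/∂q = 8(q - 2)(q + 1)(q + 4) = 0 at q ∈ {-4, -1, 2}.
The Hessian is diagonal: diag(J_pp, J_qq). Second derivatives: J_pp(-3)=450, J_pp(-2)=-300, J_pp(2)=300, J_pp(3)=-450; J_qq(-4)=144, J_qq(-1)=-72, J_qq(2)=144.
Local maxima occur where both diagonal entries negative: (-2, -1), (3, -1). Count: 2.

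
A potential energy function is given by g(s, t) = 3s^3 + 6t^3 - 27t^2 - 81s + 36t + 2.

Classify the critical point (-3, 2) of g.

saddle point

The mixed partial ∂²g/∂s∂t is 0, so the Hessian at any point is diag(g_ss, g_tt) = diag(18s, 18(2t - 3)).
At (-3, 2): H = diag(-54, 18).
The eigenvalues have opposite signs, so H is indefinite: a saddle point.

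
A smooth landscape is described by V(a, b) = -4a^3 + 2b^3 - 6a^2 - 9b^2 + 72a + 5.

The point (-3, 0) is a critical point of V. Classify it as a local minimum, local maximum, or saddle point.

The mixed partial ∂²V/∂a∂b is 0, so the Hessian at any point is diag(V_aa, V_bb) = diag(-12(2a + 1), 6(2b - 3)).
At (-3, 0): H = diag(60, -18).
The eigenvalues have opposite signs, so H is indefinite: a saddle point.

saddle point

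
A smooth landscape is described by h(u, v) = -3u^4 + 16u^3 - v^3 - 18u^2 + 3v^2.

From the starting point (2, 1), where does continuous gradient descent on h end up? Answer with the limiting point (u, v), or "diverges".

(1, 0)

h is separable, so gradient descent decouples: u follows -∂h/∂u, v follows -∂h/∂v.
∂h/∂u = -12u(u - 3)(u - 1); at u=2 this is 24, so u decreases.
∂h/∂v = -3v(v - 2); at v=1 this is 3, so v decreases.
u converges to its nearest critical value 1 (a local min of the u-part); v converges to 0. The iterate converges to (1, 0).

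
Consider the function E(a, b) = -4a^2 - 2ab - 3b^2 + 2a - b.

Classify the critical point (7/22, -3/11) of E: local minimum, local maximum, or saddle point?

local maximum

The Hessian of E is constant: H = [[-8, -2], [-2, -6]].
det(H) = (-8)·(-6) − (-2)² = 44.
det(H) > 0 and tr(H) = -14 < 0, so H is negative definite and the point is a local maximum.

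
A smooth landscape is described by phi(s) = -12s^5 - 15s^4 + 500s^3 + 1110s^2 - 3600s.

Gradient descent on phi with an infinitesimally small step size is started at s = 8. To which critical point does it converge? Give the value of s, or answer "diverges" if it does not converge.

diverges

phi'(s) = -60(s - 5)(s - 1)(s + 3)(s + 4), so phi'(8) = -166320.
Gradient descent moves in the -phi' direction, i.e. s is increasing.
There is no critical point above s=8, and phi' keeps the same sign, so the iterate runs off to +∞.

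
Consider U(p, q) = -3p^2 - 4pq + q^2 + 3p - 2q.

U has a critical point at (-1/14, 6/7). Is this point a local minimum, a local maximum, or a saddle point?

saddle point

The Hessian of U is constant: H = [[-6, -4], [-4, 2]].
det(H) = (-6)·2 − (-4)² = -28.
Since det(H) < 0, H is indefinite and the critical point is a saddle point.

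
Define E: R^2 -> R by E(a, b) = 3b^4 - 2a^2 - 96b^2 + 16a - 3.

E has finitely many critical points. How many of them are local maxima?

E separates as a function of a plus a function of b, so ∇E=0 decouples.
∂E/∂a = -4(a - 4) = 0 at a ∈ {4}; ∂E/∂b = 12b(b - 4)(b + 4) = 0 at b ∈ {-4, 0, 4}.
The Hessian is diagonal: diag(E_aa, E_bb). Second derivatives: E_aa(4)=-4; E_bb(-4)=384, E_bb(0)=-192, E_bb(4)=384.
Local maxima occur where both diagonal entries negative: (4, 0). Count: 1.

1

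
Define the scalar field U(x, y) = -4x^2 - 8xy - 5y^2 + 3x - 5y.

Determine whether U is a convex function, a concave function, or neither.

U is quadratic, so its Hessian is the constant matrix H = [[-8, -8], [-8, -10]].
det(H) = 16, tr(H) = -18.
det(H) > 0 and tr(H) < 0, so H is negative definite everywhere: concave.

concave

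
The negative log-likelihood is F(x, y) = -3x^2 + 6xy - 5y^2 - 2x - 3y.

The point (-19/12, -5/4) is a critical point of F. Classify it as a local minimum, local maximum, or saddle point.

local maximum

The Hessian of F is constant: H = [[-6, 6], [6, -10]].
det(H) = (-6)·(-10) − 6² = 24.
det(H) > 0 and tr(H) = -16 < 0, so H is negative definite and the point is a local maximum.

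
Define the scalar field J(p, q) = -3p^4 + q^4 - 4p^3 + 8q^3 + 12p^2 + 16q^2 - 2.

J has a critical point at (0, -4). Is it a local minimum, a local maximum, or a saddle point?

local minimum

The mixed partial ∂²J/∂p∂q is 0, so the Hessian at any point is diag(J_pp, J_qq) = diag(12(-3p^2 - 2p + 2), 4(3q^2 + 12q + 8)).
At (0, -4): H = diag(24, 32).
Both eigenvalues are positive, so H is positive definite: a local minimum.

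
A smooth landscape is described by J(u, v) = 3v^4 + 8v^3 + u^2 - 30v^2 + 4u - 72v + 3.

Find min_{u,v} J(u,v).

J(u,v) separates as P(u) + Q(v) + 3, so its minimum is min P + min Q + 3.
P'(u) = 2u + 4 vanishes at u ∈ {-2}; Q'(v) = 12(v - 2)(v + 1)(v + 3) vanishes at v ∈ {-3, -1, 2}.
Local minima of P (where P''>0): P(-2)=-4. Local minima of Q: Q(-3)=-27, Q(2)=-152.
So the global minimum of J is P(-2) + Q(2) + 3 = -4 − 152 + 3 = -153, attained at (-2, 2).

-153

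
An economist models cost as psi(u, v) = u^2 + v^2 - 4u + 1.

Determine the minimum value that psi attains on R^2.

-3

psi(u,v) separates as P(u) + Q(v) + 1, so its minimum is min P + min Q + 1.
P'(u) = 2u - 4 vanishes at u ∈ {2}; Q'(v) = 2v vanishes at v ∈ {0}.
Local minima of P (where P''>0): P(2)=-4. Local minima of Q: Q(0)=0.
So the global minimum of psi is P(2) + Q(0) + 1 = -4 + 0 + 1 = -3, attained at (2, 0).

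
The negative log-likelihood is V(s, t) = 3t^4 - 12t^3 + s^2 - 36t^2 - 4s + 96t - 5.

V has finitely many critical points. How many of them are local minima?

V separates as a function of s plus a function of t, so ∇V=0 decouples.
∂V/∂s = 2(s - 2) = 0 at s ∈ {2}; ∂V/∂t = 12(t - 4)(t - 1)(t + 2) = 0 at t ∈ {-2, 1, 4}.
The Hessian is diagonal: diag(V_ss, V_tt). Second derivatives: V_ss(2)=2; V_tt(-2)=216, V_tt(1)=-108, V_tt(4)=216.
Local minima occur where both diagonal entries positive: (2, -2), (2, 4). Count: 2.

2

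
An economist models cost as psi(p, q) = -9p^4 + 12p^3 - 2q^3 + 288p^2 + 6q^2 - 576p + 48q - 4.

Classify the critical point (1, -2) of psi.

The mixed partial ∂²psi/∂p∂q is 0, so the Hessian at any point is diag(psi_pp, psi_qq) = diag(36(-3p^2 + 2p + 16), 12(-q + 1)).
At (1, -2): H = diag(540, 36).
Both eigenvalues are positive, so H is positive definite: a local minimum.

local minimum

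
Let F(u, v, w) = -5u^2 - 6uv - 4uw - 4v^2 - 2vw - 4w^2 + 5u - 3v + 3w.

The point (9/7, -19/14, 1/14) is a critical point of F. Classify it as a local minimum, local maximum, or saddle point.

The Hessian is constant: H = [[-10, -6, -4], [-6, -8, -2], [-4, -2, -8]].
Leading principal minors: Δ₁ = -10, Δ₂ = 44, Δ₃ = -280.
The minors alternate sign starting negative (−, +, −), so H is negative definite: a local maximum.

local maximum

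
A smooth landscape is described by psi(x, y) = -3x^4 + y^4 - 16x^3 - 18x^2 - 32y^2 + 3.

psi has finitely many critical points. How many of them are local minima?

psi separates as a function of x plus a function of y, so ∇psi=0 decouples.
∂psi/∂x = -12x(x + 1)(x + 3) = 0 at x ∈ {-3, -1, 0}; ∂psi/∂y = 4y(y - 4)(y + 4) = 0 at y ∈ {-4, 0, 4}.
The Hessian is diagonal: diag(psi_xx, psi_yy). Second derivatives: psi_xx(-3)=-72, psi_xx(-1)=24, psi_xx(0)=-36; psi_yy(-4)=128, psi_yy(0)=-64, psi_yy(4)=128.
Local minima occur where both diagonal entries positive: (-1, -4), (-1, 4). Count: 2.

2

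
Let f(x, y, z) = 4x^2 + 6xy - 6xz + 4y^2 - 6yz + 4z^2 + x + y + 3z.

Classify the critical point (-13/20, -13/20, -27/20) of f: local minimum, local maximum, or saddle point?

The Hessian is constant: H = [[8, 6, -6], [6, 8, -6], [-6, -6, 8]].
Leading principal minors: Δ₁ = 8, Δ₂ = 28, Δ₃ = 80.
All leading minors are positive, so H is positive definite: a local minimum.

local minimum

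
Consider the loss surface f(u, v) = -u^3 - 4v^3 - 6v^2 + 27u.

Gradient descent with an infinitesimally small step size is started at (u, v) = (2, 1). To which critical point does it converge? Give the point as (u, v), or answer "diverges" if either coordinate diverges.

diverges

f is separable, so gradient descent decouples: u follows -∂f/∂u, v follows -∂f/∂v.
∂f/∂u = -3(u - 3)(u + 3); at u=2 this is 15, so u decreases.
∂f/∂v = -12v(v + 1); at v=1 this is -24, so v increases.
The v-coordinate has no critical point in that direction and runs off to infinity.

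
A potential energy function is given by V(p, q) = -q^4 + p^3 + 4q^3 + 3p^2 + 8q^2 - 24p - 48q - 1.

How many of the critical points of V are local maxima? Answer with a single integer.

2

V separates as a function of p plus a function of q, so ∇V=0 decouples.
∂V/∂p = 3(p - 2)(p + 4) = 0 at p ∈ {-4, 2}; ∂V/∂q = -4(q - 3)(q - 2)(q + 2) = 0 at q ∈ {-2, 2, 3}.
The Hessian is diagonal: diag(V_pp, V_qq). Second derivatives: V_pp(-4)=-18, V_pp(2)=18; V_qq(-2)=-80, V_qq(2)=16, V_qq(3)=-20.
Local maxima occur where both diagonal entries negative: (-4, -2), (-4, 3). Count: 2.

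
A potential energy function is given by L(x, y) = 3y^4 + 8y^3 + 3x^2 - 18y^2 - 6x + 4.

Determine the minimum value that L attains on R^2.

L(x,y) separates as P(x) + Q(y) + 4, so its minimum is min P + min Q + 4.
P'(x) = 6x - 6 vanishes at x ∈ {1}; Q'(y) = 12y(y - 1)(y + 3) vanishes at y ∈ {-3, 0, 1}.
Local minima of P (where P''>0): P(1)=-3. Local minima of Q: Q(-3)=-135, Q(1)=-7.
So the global minimum of L is P(1) + Q(-3) + 4 = -3 − 135 + 4 = -134, attained at (1, -3).

-134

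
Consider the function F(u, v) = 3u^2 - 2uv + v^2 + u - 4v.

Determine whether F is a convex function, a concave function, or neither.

convex

F is quadratic, so its Hessian is the constant matrix H = [[6, -2], [-2, 2]].
det(H) = 8, tr(H) = 8.
det(H) > 0 and tr(H) > 0, so H is positive definite everywhere: convex.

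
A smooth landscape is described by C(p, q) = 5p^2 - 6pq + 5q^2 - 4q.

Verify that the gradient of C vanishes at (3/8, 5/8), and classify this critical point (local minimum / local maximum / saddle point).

local minimum

∇C = (10p - 6q, -6p + 10q - 4); substituting (3/8, 5/8) gives ∇C = (0, 0), so (3/8, 5/8) is indeed a critical point.
The Hessian of C is constant: H = [[10, -6], [-6, 10]].
det(H) = 10·10 − (-6)² = 64.
det(H) > 0 and tr(H) = 20 > 0, so H is positive definite and the point is a local minimum.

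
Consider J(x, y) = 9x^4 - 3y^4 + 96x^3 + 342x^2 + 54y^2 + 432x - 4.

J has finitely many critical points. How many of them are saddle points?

5

J separates as a function of x plus a function of y, so ∇J=0 decouples.
∂J/∂x = 36(x + 1)(x + 3)(x + 4) = 0 at x ∈ {-4, -3, -1}; ∂J/∂y = -12y(y - 3)(y + 3) = 0 at y ∈ {-3, 0, 3}.
The Hessian is diagonal: diag(J_xx, J_yy). Second derivatives: J_xx(-4)=108, J_xx(-3)=-72, J_xx(-1)=216; J_yy(-3)=-216, J_yy(0)=108, J_yy(3)=-216.
Saddle points occur where the two diagonal entries have opposite signs: (-4, -3), (-4, 3), (-3, 0), (-1, -3), (-1, 3). Count: 5.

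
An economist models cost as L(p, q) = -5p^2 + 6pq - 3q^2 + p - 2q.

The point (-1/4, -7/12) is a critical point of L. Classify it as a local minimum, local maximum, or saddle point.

The Hessian of L is constant: H = [[-10, 6], [6, -6]].
det(H) = (-10)·(-6) − 6² = 24.
det(H) > 0 and tr(H) = -16 < 0, so H is negative definite and the point is a local maximum.

local maximum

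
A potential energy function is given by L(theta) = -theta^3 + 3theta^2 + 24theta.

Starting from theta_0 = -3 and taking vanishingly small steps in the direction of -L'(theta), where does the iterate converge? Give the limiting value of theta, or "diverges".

-2

L'(theta) = -3(theta - 4)(theta + 2), so L'(-3) = -21.
Gradient descent moves in the -L' direction, i.e. theta is increasing.
The nearest critical point in that direction is theta = -2, where L'' = 18 > 0 (a local minimum). The iterate converges there.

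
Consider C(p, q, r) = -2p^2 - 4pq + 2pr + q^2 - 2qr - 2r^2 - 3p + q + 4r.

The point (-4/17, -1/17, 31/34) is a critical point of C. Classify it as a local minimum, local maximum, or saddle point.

The Hessian is constant: H = [[-4, -4, 2], [-4, 2, -2], [2, -2, -4]].
Leading principal minors: Δ₁ = -4, Δ₂ = -24, Δ₃ = 136.
The minors fit neither the all-positive nor the alternating-sign pattern, so H is indefinite: a saddle point.

saddle point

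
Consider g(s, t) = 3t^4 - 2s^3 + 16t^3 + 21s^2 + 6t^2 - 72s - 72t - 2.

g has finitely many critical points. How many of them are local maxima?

g separates as a function of s plus a function of t, so ∇g=0 decouples.
∂g/∂s = -6(s - 4)(s - 3) = 0 at s ∈ {3, 4}; ∂g/∂t = 12(t - 1)(t + 2)(t + 3) = 0 at t ∈ {-3, -2, 1}.
The Hessian is diagonal: diag(g_ss, g_tt). Second derivatives: g_ss(3)=6, g_ss(4)=-6; g_tt(-3)=48, g_tt(-2)=-36, g_tt(1)=144.
Local maxima occur where both diagonal entries negative: (4, -2). Count: 1.

1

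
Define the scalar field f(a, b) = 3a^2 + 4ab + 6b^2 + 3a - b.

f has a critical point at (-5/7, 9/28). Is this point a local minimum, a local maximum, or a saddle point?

The Hessian of f is constant: H = [[6, 4], [4, 12]].
det(H) = 6·12 − 4² = 56.
det(H) > 0 and tr(H) = 18 > 0, so H is positive definite and the point is a local minimum.

local minimum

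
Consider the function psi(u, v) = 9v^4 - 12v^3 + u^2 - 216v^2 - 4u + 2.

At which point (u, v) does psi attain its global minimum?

(2, 4)

psi(u,v) separates as P(u) + Q(v) + 2, so its minimum is min P + min Q + 2.
P'(u) = 2u - 4 vanishes at u ∈ {2}; Q'(v) = 36v(v - 4)(v + 3) vanishes at v ∈ {-3, 0, 4}.
Local minima of P (where P''>0): P(2)=-4. Local minima of Q: Q(-3)=-891, Q(4)=-1920.
So the global minimum of psi is P(2) + Q(4) + 2 = -4 − 1920 + 2 = -1922, attained at (2, 4).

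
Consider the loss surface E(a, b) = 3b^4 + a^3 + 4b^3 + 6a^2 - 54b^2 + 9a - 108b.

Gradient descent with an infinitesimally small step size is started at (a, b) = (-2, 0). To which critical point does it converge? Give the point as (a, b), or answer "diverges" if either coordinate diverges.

(-1, 3)

E is separable, so gradient descent decouples: a follows -∂E/∂a, b follows -∂E/∂b.
∂E/∂a = 3(a + 1)(a + 3); at a=-2 this is -3, so a increases.
∂E/∂b = 12(b - 3)(b + 1)(b + 3); at b=0 this is -108, so b increases.
a converges to its nearest critical value -1 (a local min of the a-part); b converges to 3. The iterate converges to (-1, 3).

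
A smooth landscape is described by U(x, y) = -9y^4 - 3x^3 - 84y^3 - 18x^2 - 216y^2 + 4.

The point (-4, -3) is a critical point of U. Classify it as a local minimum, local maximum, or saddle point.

local minimum

The mixed partial ∂²U/∂x∂y is 0, so the Hessian at any point is diag(U_xx, U_yy) = diag(-18(x + 2), -36(3y^2 + 14y + 12)).
At (-4, -3): H = diag(36, 108).
Both eigenvalues are positive, so H is positive definite: a local minimum.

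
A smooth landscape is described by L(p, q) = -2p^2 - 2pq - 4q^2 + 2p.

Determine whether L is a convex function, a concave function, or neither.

concave

L is quadratic, so its Hessian is the constant matrix H = [[-4, -2], [-2, -8]].
det(H) = 28, tr(H) = -12.
det(H) > 0 and tr(H) < 0, so H is negative definite everywhere: concave.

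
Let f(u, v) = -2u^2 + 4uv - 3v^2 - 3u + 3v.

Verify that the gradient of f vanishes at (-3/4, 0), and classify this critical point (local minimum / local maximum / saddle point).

local maximum

∇f = (-4u + 4v - 3, 4u - 6v + 3); substituting (-3/4, 0) gives ∇f = (0, 0), so (-3/4, 0) is indeed a critical point.
The Hessian of f is constant: H = [[-4, 4], [4, -6]].
det(H) = (-4)·(-6) − 4² = 8.
det(H) > 0 and tr(H) = -10 < 0, so H is negative definite and the point is a local maximum.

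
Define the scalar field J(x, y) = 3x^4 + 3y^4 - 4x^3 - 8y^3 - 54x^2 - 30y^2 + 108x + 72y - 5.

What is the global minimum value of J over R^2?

-616

J(x,y) separates as P(x) + Q(y) − 5, so its minimum is min P + min Q − 5.
P'(x) = 12(x - 3)(x - 1)(x + 3) vanishes at x ∈ {-3, 1, 3}; Q'(y) = 12(y - 3)(y - 1)(y + 2) vanishes at y ∈ {-2, 1, 3}.
Local minima of P (where P''>0): P(-3)=-459, P(3)=-27. Local minima of Q: Q(-2)=-152, Q(3)=-27.
So the global minimum of J is P(-3) + Q(-2) − 5 = -459 − 152 − 5 = -616, attained at (-3, -2).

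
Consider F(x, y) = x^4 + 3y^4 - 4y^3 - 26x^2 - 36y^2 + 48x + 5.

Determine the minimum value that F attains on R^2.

-536

F(x,y) separates as P(x) + Q(y) + 5, so its minimum is min P + min Q + 5.
P'(x) = 4(x - 3)(x - 1)(x + 4) vanishes at x ∈ {-4, 1, 3}; Q'(y) = 12y(y - 3)(y + 2) vanishes at y ∈ {-2, 0, 3}.
Local minima of P (where P''>0): P(-4)=-352, P(3)=-9. Local minima of Q: Q(-2)=-64, Q(3)=-189.
So the global minimum of F is P(-4) + Q(3) + 5 = -352 − 189 + 5 = -536, attained at (-4, 3).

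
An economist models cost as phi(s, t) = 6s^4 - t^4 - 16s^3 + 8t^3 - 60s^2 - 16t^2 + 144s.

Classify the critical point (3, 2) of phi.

local minimum

The mixed partial ∂²phi/∂s∂t is 0, so the Hessian at any point is diag(phi_ss, phi_tt) = diag(24(3s^2 - 4s - 5), 4(-3t^2 + 12t - 8)).
At (3, 2): H = diag(240, 16).
Both eigenvalues are positive, so H is positive definite: a local minimum.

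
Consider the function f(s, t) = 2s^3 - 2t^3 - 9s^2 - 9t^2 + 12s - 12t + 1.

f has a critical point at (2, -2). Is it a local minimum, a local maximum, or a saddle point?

The mixed partial ∂²f/∂s∂t is 0, so the Hessian at any point is diag(f_ss, f_tt) = diag(6(2s - 3), -6(2t + 3)).
At (2, -2): H = diag(6, 6).
Both eigenvalues are positive, so H is positive definite: a local minimum.

local minimum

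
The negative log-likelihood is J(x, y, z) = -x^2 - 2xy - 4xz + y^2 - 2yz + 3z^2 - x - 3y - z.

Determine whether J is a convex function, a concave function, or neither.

neither

J is quadratic, so its Hessian is the constant matrix H = [[-2, -2, -4], [-2, 2, -2], [-4, -2, 6]].
Leading principal minors: -2, -8, -104.
Neither pattern holds ⇒ H is indefinite ⇒ neither convex nor concave.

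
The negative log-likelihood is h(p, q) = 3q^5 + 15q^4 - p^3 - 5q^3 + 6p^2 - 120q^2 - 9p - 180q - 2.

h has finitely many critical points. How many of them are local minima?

2

h separates as a function of p plus a function of q, so ∇h=0 decouples.
∂h/∂p = -3(p - 3)(p - 1) = 0 at p ∈ {1, 3}; ∂h/∂q = 15(q - 2)(q + 1)(q + 2)(q + 3) = 0 at q ∈ {-3, -2, -1, 2}.
The Hessian is diagonal: diag(h_pp, h_qq). Second derivatives: h_pp(1)=6, h_pp(3)=-6; h_qq(-3)=-150, h_qq(-2)=60, h_qq(-1)=-90, h_qq(2)=900.
Local minima occur where both diagonal entries positive: (1, -2), (1, 2). Count: 2.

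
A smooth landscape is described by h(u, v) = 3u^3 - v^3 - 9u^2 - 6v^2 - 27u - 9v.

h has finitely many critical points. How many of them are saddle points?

h separates as a function of u plus a function of v, so ∇h=0 decouples.
∂h/∂u = 9(u - 3)(u + 1) = 0 at u ∈ {-1, 3}; ∂h/∂v = -3(v + 1)(v + 3) = 0 at v ∈ {-3, -1}.
The Hessian is diagonal: diag(h_uu, h_vv). Second derivatives: h_uu(-1)=-36, h_uu(3)=36; h_vv(-3)=6, h_vv(-1)=-6.
Saddle points occur where the two diagonal entries have opposite signs: (-1, -3), (3, -1). Count: 2.

2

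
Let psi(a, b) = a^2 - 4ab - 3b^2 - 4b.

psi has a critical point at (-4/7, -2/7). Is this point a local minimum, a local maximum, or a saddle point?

The Hessian of psi is constant: H = [[2, -4], [-4, -6]].
det(H) = 2·(-6) − (-4)² = -28.
Since det(H) < 0, H is indefinite and the critical point is a saddle point.

saddle point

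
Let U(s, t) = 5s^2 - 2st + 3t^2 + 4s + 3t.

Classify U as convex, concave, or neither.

convex

U is quadratic, so its Hessian is the constant matrix H = [[10, -2], [-2, 6]].
det(H) = 56, tr(H) = 16.
det(H) > 0 and tr(H) > 0, so H is positive definite everywhere: convex.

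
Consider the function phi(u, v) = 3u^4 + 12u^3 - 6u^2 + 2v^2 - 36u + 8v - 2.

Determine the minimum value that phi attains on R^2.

-37

phi(u,v) separates as P(u) + Q(v) − 2, so its minimum is min P + min Q − 2.
P'(u) = 12(u - 1)(u + 1)(u + 3) vanishes at u ∈ {-3, -1, 1}; Q'(v) = 4v + 8 vanishes at v ∈ {-2}.
Local minima of P (where P''>0): P(-3)=-27, P(1)=-27. Local minima of Q: Q(-2)=-8.
So the global minimum of phi is P(-3) + Q(-2) − 2 = -27 − 8 − 2 = -37, attained at (-3, -2).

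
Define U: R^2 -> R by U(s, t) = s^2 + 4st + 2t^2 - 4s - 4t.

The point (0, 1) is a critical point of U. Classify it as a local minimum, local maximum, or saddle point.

saddle point

The Hessian of U is constant: H = [[2, 4], [4, 4]].
det(H) = 2·4 − 4² = -8.
Since det(H) < 0, H is indefinite and the critical point is a saddle point.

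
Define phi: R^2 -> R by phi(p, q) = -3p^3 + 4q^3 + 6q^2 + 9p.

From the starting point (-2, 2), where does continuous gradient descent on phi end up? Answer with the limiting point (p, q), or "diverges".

(-1, 0)

phi is separable, so gradient descent decouples: p follows -∂phi/∂p, q follows -∂phi/∂q.
∂phi/∂p = -9(p - 1)(p + 1); at p=-2 this is -27, so p increases.
∂phi/∂q = 12q(q + 1); at q=2 this is 72, so q decreases.
p converges to its nearest critical value -1 (a local min of the p-part); q converges to 0. The iterate converges to (-1, 0).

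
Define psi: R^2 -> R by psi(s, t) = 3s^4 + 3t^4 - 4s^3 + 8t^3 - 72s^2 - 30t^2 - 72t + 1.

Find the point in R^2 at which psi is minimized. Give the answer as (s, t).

(4, 2)

psi(s,t) separates as P(s) + Q(t) + 1, so its minimum is min P + min Q + 1.
P'(s) = 12s(s - 4)(s + 3) vanishes at s ∈ {-3, 0, 4}; Q'(t) = 12(t - 2)(t + 1)(t + 3) vanishes at t ∈ {-3, -1, 2}.
Local minima of P (where P''>0): P(-3)=-297, P(4)=-640. Local minima of Q: Q(-3)=-27, Q(2)=-152.
So the global minimum of psi is P(4) + Q(2) + 1 = -640 − 152 + 1 = -791, attained at (4, 2).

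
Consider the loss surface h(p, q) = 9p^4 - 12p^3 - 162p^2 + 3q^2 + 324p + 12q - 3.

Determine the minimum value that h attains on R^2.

h(p,q) separates as A(p) + B(q) − 3, so its minimum is min A + min B − 3.
A'(p) = 36(p - 3)(p - 1)(p + 3) vanishes at p ∈ {-3, 1, 3}; B'(q) = 6q + 12 vanishes at q ∈ {-2}.
Local minima of A (where A''>0): A(-3)=-1377, A(3)=-81. Local minima of B: B(-2)=-12.
So the global minimum of h is A(-3) + B(-2) − 3 = -1377 − 12 − 3 = -1392, attained at (-3, -2).

-1392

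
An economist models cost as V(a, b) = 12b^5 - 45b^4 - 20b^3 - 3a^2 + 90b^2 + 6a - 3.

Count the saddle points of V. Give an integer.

2

V separates as a function of a plus a function of b, so ∇V=0 decouples.
∂V/∂a = -6(a - 1) = 0 at a ∈ {1}; ∂V/∂b = 60b(b - 3)(b - 1)(b + 1) = 0 at b ∈ {-1, 0, 1, 3}.
The Hessian is diagonal: diag(V_aa, V_bb). Second derivatives: V_aa(1)=-6; V_bb(-1)=-480, V_bb(0)=180, V_bb(1)=-240, V_bb(3)=1440.
Saddle points occur where the two diagonal entries have opposite signs: (1, 0), (1, 3). Count: 2.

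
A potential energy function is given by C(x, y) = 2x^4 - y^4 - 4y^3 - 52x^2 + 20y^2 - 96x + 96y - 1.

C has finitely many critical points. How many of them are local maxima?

2

C separates as a function of x plus a function of y, so ∇C=0 decouples.
∂C/∂x = 8(x - 4)(x + 1)(x + 3) = 0 at x ∈ {-3, -1, 4}; ∂C/∂y = -4(y - 3)(y + 2)(y + 4) = 0 at y ∈ {-4, -2, 3}.
The Hessian is diagonal: diag(C_xx, C_yy). Second derivatives: C_xx(-3)=112, C_xx(-1)=-80, C_xx(4)=280; C_yy(-4)=-56, C_yy(-2)=40, C_yy(3)=-140.
Local maxima occur where both diagonal entries negative: (-1, -4), (-1, 3). Count: 2.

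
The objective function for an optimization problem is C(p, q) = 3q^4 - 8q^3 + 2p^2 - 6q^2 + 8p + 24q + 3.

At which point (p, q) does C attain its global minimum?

C(p,q) separates as A(p) + B(q) + 3, so its minimum is min A + min B + 3.
A'(p) = 4p + 8 vanishes at p ∈ {-2}; B'(q) = 12(q - 2)(q - 1)(q + 1) vanishes at q ∈ {-1, 1, 2}.
Local minima of A (where A''>0): A(-2)=-8. Local minima of B: B(-1)=-19, B(2)=8.
So the global minimum of C is A(-2) + B(-1) + 3 = -8 − 19 + 3 = -24, attained at (-2, -1).

(-2, -1)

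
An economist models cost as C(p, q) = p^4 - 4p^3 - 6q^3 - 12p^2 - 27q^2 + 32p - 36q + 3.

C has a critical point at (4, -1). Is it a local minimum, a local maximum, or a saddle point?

saddle point

The mixed partial ∂²C/∂p∂q is 0, so the Hessian at any point is diag(C_pp, C_qq) = diag(12(p^2 - 2p - 2), -18(2q + 3)).
At (4, -1): H = diag(72, -18).
The eigenvalues have opposite signs, so H is indefinite: a saddle point.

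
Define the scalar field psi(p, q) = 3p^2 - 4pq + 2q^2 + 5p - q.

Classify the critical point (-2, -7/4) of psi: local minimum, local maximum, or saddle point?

The Hessian of psi is constant: H = [[6, -4], [-4, 4]].
det(H) = 6·4 − (-4)² = 8.
det(H) > 0 and tr(H) = 10 > 0, so H is positive definite and the point is a local minimum.

local minimum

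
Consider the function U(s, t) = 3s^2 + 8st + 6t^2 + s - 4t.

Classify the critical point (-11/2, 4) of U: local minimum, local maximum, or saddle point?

local minimum

The Hessian of U is constant: H = [[6, 8], [8, 12]].
det(H) = 6·12 − 8² = 8.
det(H) > 0 and tr(H) = 18 > 0, so H is positive definite and the point is a local minimum.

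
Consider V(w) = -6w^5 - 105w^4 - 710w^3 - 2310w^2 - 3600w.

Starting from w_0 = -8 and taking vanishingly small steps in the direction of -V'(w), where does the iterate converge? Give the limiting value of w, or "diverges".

-5

V'(w) = -30(w + 2)(w + 3)(w + 4)(w + 5), so V'(-8) = -10800.
Gradient descent moves in the -V' direction, i.e. w is increasing.
The nearest critical point in that direction is w = -5, where V'' = 180 > 0 (a local minimum). The iterate converges there.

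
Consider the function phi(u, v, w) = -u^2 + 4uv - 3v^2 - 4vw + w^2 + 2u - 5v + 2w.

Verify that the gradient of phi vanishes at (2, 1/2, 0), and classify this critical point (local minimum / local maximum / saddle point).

saddle point

∇phi = (-2u + 4v + 2, 4u - 6v - 4w - 5, -4v + 2w + 2); substituting (2, 1/2, 0) gives ∇phi = (0, 0, 0), so (2, 1/2, 0) is indeed a critical point.
The Hessian is constant: H = [[-2, 4, 0], [4, -6, -4], [0, -4, 2]].
Leading principal minors: Δ₁ = -2, Δ₂ = -4, Δ₃ = 24.
The minors fit neither the all-positive nor the alternating-sign pattern, so H is indefinite: a saddle point.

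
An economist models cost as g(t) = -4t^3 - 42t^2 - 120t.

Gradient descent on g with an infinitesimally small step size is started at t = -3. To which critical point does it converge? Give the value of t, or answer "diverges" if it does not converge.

-5

g'(t) = -12(t + 2)(t + 5), so g'(-3) = 24.
Gradient descent moves in the -g' direction, i.e. t is decreasing.
The nearest critical point in that direction is t = -5, where g'' = 36 > 0 (a local minimum). The iterate converges there.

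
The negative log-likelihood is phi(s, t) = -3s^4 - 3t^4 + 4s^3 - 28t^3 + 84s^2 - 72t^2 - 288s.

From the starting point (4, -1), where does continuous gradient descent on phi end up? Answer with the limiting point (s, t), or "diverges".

phi is separable, so gradient descent decouples: s follows -∂phi/∂s, t follows -∂phi/∂t.
∂phi/∂s = -12(s - 3)(s - 2)(s + 4); at s=4 this is -192, so s increases.
∂phi/∂t = -12t(t + 3)(t + 4); at t=-1 this is 72, so t decreases.
The s-coordinate has no critical point in that direction and runs off to infinity.

diverges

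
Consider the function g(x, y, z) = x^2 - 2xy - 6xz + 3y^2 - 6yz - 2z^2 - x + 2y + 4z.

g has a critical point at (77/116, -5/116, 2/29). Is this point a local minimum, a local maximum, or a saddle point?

The Hessian is constant: H = [[2, -2, -6], [-2, 6, -6], [-6, -6, -4]].
Leading principal minors: Δ₁ = 2, Δ₂ = 8, Δ₃ = -464.
The minors fit neither the all-positive nor the alternating-sign pattern, so H is indefinite: a saddle point.

saddle point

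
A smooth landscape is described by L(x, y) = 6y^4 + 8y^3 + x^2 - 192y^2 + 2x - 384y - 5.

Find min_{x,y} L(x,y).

-2566

L(x,y) separates as P(x) + Q(y) − 5, so its minimum is min P + min Q − 5.
P'(x) = 2x + 2 vanishes at x ∈ {-1}; Q'(y) = 24(y - 4)(y + 1)(y + 4) vanishes at y ∈ {-4, -1, 4}.
Local minima of P (where P''>0): P(-1)=-1. Local minima of Q: Q(-4)=-512, Q(4)=-2560.
So the global minimum of L is P(-1) + Q(4) − 5 = -1 − 2560 − 5 = -2566, attained at (-1, 4).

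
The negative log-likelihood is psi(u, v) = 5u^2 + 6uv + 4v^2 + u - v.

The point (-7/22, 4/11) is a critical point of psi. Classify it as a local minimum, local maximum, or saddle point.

The Hessian of psi is constant: H = [[10, 6], [6, 8]].
det(H) = 10·8 − 6² = 44.
det(H) > 0 and tr(H) = 18 > 0, so H is positive definite and the point is a local minimum.

local minimum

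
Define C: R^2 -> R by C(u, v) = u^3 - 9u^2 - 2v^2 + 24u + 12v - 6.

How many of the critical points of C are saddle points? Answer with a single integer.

C separates as a function of u plus a function of v, so ∇C=0 decouples.
∂C/∂u = 3(u - 4)(u - 2) = 0 at u ∈ {2, 4}; ∂C/∂v = -4(v - 3) = 0 at v ∈ {3}.
The Hessian is diagonal: diag(C_uu, C_vv). Second derivatives: C_uu(2)=-6, C_uu(4)=6; C_vv(3)=-4.
Saddle points occur where the two diagonal entries have opposite signs: (4, 3). Count: 1.

1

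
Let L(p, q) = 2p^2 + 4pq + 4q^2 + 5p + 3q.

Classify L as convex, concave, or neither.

convex

L is quadratic, so its Hessian is the constant matrix H = [[4, 4], [4, 8]].
det(H) = 16, tr(H) = 12.
det(H) > 0 and tr(H) > 0, so H is positive definite everywhere: convex.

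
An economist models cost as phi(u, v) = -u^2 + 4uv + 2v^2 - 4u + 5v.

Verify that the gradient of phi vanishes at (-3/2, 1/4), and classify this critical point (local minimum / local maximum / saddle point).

saddle point

∇phi = (-2u + 4v - 4, 4u + 4v + 5); substituting (-3/2, 1/4) gives ∇phi = (0, 0), so (-3/2, 1/4) is indeed a critical point.
The Hessian of phi is constant: H = [[-2, 4], [4, 4]].
det(H) = (-2)·4 − 4² = -24.
Since det(H) < 0, H is indefinite and the critical point is a saddle point.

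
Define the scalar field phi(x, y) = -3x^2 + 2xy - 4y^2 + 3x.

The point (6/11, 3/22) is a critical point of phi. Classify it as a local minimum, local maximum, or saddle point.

local maximum

The Hessian of phi is constant: H = [[-6, 2], [2, -8]].
det(H) = (-6)·(-8) − 2² = 44.
det(H) > 0 and tr(H) = -14 < 0, so H is negative definite and the point is a local maximum.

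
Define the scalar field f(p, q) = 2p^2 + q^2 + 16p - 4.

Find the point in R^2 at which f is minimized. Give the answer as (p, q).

(-4, 0)

f(p,q) separates as A(p) + B(q) − 4, so its minimum is min A + min B − 4.
A'(p) = 4p + 16 vanishes at p ∈ {-4}; B'(q) = 2q vanishes at q ∈ {0}.
Local minima of A (where A''>0): A(-4)=-32. Local minima of B: B(0)=0.
So the global minimum of f is A(-4) + B(0) − 4 = -32 + 0 − 4 = -36, attained at (-4, 0).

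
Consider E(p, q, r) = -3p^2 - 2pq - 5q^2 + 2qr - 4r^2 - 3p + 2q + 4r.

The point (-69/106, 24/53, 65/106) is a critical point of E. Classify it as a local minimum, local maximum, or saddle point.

local maximum

The Hessian is constant: H = [[-6, -2, 0], [-2, -10, 2], [0, 2, -8]].
Leading principal minors: Δ₁ = -6, Δ₂ = 56, Δ₃ = -424.
The minors alternate sign starting negative (−, +, −), so H is negative definite: a local maximum.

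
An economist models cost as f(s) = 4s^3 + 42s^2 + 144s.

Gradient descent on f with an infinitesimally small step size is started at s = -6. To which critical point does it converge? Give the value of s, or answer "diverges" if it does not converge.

f'(s) = 12(s + 3)(s + 4), so f'(-6) = 72.
Gradient descent moves in the -f' direction, i.e. s is decreasing.
There is no critical point below s=-6, and f' keeps the same sign, so the iterate runs off to −∞.

diverges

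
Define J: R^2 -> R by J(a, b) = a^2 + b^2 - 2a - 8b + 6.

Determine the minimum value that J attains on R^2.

J(a,b) separates as P(a) + Q(b) + 6, so its minimum is min P + min Q + 6.
P'(a) = 2a - 2 vanishes at a ∈ {1}; Q'(b) = 2b - 8 vanishes at b ∈ {4}.
Local minima of P (where P''>0): P(1)=-1. Local minima of Q: Q(4)=-16.
So the global minimum of J is P(1) + Q(4) + 6 = -1 − 16 + 6 = -11, attained at (1, 4).

-11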